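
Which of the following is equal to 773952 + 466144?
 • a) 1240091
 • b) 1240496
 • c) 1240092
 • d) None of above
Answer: d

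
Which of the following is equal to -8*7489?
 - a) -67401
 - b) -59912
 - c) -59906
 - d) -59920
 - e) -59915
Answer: b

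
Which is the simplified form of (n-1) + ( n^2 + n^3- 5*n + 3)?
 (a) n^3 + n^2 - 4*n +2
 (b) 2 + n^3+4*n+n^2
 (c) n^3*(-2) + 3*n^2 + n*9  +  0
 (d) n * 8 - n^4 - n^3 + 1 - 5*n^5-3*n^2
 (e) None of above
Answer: a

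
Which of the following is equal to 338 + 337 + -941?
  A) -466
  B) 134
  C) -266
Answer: C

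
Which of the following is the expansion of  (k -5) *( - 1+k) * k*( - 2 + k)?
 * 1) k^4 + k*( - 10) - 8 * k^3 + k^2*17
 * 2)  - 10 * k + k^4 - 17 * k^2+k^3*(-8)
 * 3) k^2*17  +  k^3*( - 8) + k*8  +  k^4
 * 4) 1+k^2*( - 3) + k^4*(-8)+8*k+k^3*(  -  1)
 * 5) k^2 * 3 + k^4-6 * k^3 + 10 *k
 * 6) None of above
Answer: 1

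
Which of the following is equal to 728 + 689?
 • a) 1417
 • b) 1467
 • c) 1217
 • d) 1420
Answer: a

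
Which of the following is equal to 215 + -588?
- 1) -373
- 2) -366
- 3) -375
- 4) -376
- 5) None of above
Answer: 1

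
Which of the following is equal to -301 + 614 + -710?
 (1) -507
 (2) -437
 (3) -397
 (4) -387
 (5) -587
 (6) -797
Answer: 3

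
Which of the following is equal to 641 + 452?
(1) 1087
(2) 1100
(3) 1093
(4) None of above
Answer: 3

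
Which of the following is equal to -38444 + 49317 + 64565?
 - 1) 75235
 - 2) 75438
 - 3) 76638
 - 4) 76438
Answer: 2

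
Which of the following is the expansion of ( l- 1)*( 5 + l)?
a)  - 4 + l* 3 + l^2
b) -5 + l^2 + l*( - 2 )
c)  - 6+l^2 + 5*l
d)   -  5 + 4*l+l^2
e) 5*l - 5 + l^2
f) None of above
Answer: d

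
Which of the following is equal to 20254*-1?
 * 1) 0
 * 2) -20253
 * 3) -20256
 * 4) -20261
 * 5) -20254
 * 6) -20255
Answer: 5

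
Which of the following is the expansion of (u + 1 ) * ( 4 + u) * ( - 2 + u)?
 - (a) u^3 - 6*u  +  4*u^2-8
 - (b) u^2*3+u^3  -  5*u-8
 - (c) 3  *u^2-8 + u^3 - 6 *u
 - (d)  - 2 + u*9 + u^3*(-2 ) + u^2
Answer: c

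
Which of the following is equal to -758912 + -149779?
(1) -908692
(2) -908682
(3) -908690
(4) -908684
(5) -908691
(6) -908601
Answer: 5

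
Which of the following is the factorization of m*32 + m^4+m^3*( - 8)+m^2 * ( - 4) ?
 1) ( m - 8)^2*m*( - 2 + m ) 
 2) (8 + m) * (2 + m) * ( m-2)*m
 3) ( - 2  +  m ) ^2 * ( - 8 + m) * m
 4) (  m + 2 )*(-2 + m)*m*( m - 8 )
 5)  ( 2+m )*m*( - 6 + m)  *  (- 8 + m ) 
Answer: 4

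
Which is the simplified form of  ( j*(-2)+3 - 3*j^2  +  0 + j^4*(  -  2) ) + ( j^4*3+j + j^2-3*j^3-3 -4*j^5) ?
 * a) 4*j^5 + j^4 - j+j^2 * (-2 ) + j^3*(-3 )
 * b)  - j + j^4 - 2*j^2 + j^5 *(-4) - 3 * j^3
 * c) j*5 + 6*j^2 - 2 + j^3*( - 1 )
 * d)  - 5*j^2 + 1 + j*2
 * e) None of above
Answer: b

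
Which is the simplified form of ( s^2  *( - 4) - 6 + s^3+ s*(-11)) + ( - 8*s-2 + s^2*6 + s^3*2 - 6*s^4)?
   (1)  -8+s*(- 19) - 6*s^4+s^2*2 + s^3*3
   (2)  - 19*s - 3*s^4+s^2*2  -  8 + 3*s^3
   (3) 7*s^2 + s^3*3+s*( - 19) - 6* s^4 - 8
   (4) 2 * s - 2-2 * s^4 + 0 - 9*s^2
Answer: 1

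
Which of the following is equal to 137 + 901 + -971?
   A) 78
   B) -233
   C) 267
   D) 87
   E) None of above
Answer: E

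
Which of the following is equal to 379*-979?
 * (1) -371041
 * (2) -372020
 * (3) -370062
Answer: 1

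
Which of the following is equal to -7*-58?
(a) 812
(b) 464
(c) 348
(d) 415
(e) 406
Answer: e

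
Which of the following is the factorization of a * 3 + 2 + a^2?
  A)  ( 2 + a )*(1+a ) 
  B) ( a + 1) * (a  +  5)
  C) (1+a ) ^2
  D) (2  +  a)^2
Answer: A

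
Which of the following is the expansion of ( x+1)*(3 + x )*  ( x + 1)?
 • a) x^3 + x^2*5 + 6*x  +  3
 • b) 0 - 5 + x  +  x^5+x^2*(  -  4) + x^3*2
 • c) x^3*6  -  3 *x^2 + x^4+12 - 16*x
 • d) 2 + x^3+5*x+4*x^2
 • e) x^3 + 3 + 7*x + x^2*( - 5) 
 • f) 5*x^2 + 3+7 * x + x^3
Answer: f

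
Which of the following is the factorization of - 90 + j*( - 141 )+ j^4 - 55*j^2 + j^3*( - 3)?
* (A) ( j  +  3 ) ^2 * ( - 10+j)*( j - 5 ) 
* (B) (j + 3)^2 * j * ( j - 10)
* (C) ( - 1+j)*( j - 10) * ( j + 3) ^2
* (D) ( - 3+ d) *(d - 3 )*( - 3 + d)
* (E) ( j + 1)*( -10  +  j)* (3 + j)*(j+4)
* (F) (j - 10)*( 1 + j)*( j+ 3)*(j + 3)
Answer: F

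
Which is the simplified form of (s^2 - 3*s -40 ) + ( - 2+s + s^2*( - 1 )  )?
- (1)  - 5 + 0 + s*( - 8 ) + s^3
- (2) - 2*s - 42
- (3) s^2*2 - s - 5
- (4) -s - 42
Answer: 2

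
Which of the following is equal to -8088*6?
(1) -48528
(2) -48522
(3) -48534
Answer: 1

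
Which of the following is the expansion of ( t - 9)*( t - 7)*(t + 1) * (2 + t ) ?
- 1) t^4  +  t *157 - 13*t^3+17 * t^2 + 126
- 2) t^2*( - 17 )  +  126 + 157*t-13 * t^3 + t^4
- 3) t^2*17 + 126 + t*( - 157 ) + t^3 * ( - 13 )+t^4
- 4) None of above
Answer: 1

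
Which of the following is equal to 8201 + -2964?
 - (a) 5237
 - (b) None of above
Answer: a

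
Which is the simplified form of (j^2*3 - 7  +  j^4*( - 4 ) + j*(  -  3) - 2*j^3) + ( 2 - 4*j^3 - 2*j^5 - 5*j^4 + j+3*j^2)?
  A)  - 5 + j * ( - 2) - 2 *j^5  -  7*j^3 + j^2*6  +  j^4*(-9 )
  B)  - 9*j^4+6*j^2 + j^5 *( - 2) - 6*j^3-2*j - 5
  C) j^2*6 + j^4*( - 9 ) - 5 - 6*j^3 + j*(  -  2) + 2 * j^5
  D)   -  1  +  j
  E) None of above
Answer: B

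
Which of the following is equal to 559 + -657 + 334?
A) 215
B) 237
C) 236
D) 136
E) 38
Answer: C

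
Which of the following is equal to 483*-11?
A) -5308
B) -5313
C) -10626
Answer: B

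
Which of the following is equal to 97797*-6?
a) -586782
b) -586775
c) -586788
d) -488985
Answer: a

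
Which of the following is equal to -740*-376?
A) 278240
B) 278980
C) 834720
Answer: A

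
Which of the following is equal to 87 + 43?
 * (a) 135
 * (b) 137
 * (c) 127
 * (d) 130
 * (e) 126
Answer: d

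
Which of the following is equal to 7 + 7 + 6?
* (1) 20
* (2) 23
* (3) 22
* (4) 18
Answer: 1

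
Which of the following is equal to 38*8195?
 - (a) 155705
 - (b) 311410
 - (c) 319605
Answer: b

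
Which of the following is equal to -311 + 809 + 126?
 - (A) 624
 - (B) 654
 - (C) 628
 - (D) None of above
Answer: A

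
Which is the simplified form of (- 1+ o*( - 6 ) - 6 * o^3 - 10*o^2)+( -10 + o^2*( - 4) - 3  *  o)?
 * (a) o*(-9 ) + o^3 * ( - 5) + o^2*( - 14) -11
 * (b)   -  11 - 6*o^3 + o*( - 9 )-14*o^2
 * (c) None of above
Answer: b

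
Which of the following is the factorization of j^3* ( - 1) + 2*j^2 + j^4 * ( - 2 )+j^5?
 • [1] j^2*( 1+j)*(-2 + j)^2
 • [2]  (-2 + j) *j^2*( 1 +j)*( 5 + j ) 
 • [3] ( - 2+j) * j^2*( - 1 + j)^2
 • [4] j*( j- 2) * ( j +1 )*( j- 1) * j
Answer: 4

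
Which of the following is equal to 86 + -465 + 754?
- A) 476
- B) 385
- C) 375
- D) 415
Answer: C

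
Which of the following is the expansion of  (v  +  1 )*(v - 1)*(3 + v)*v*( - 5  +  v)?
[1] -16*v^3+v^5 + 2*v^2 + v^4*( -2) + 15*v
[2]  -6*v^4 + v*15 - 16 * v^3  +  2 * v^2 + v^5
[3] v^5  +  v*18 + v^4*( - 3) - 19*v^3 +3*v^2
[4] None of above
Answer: 1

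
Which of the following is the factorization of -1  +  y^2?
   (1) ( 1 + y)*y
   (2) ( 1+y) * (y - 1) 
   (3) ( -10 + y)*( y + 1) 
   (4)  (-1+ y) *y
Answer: 2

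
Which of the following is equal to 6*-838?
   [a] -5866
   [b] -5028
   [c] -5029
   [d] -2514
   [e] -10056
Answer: b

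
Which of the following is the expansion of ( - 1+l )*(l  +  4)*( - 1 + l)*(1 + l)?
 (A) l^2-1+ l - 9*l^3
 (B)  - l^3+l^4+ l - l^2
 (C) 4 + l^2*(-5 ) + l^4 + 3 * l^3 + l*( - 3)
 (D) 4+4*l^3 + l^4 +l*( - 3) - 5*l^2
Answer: C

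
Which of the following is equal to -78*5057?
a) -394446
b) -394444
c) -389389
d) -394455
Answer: a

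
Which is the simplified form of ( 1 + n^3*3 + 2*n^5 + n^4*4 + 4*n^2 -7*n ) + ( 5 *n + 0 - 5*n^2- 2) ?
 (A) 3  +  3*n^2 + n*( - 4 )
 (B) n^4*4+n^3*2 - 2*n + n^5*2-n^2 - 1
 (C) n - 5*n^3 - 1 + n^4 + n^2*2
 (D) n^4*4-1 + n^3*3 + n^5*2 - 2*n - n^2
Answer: D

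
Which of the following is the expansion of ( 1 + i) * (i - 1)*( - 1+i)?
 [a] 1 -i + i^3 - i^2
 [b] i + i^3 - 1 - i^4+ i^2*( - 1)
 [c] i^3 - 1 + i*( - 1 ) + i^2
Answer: a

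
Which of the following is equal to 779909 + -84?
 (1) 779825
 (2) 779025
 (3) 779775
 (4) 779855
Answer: 1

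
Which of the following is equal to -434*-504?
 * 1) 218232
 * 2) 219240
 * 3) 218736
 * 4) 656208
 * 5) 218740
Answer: 3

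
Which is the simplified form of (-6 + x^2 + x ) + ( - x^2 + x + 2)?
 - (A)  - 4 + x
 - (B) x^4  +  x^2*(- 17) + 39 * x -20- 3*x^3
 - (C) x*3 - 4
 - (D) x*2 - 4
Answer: D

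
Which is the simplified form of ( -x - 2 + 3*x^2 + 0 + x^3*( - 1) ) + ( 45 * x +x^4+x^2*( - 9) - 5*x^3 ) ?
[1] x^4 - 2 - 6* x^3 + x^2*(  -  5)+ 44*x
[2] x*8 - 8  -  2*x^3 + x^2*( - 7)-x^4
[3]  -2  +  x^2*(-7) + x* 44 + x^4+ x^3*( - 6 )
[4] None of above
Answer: 4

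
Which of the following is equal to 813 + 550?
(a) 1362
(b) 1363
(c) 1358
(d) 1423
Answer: b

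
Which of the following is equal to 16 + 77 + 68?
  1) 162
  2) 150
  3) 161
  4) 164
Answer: 3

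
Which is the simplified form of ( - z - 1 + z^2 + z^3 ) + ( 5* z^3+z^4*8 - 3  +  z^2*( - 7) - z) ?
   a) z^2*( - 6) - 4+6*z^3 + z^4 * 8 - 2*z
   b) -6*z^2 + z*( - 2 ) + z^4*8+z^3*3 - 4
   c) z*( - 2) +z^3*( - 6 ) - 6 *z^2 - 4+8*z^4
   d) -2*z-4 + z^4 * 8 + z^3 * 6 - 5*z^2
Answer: a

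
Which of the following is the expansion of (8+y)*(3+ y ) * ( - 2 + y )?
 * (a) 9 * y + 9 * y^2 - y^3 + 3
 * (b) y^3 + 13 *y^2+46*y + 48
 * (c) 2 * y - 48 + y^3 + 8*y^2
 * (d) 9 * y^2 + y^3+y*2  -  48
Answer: d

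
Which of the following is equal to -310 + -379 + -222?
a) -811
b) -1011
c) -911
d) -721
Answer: c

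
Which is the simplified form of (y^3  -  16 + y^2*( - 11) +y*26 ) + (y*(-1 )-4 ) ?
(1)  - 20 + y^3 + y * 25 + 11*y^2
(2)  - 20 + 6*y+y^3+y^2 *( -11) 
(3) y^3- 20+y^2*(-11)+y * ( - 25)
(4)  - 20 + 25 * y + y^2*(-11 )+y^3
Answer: 4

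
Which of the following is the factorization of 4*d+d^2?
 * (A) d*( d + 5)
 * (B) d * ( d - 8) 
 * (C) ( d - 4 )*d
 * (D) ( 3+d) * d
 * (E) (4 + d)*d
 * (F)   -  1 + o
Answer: E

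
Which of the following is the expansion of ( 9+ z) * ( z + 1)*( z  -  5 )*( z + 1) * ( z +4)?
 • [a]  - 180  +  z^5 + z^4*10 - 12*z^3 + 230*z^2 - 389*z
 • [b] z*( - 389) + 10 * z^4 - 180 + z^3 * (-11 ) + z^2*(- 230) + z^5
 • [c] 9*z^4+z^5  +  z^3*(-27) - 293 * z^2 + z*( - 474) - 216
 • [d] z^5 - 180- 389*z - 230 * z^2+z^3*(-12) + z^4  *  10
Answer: d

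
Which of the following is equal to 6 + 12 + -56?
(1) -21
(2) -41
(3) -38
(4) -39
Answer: 3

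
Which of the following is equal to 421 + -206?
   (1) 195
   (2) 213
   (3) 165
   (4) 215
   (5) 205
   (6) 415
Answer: 4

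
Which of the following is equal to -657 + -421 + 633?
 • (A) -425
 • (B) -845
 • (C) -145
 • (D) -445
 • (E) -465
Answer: D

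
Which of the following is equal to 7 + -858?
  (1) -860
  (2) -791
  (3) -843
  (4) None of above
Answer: 4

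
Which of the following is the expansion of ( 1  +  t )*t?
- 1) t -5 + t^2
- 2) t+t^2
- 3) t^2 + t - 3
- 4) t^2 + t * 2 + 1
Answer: 2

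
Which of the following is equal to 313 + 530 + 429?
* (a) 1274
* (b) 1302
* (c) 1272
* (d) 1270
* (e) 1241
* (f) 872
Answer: c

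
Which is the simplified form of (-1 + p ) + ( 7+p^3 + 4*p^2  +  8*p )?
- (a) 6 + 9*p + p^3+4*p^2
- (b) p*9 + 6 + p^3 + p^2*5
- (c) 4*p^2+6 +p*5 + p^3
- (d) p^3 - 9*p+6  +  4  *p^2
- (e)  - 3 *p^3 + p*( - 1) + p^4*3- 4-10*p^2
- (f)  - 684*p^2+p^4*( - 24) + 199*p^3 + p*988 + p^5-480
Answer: a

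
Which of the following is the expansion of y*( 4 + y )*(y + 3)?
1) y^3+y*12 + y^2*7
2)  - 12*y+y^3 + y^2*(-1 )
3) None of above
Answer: 1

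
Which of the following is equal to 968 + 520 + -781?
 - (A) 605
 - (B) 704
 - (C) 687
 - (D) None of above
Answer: D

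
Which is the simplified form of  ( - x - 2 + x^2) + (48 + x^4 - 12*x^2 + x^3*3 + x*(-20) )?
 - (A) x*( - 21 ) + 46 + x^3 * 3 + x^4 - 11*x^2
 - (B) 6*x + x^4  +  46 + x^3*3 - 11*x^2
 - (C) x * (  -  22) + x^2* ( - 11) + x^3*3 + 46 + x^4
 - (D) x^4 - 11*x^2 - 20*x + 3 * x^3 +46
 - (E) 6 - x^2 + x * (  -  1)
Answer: A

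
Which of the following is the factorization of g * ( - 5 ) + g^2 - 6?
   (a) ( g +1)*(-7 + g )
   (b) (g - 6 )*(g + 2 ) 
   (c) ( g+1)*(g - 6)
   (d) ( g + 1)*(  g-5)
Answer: c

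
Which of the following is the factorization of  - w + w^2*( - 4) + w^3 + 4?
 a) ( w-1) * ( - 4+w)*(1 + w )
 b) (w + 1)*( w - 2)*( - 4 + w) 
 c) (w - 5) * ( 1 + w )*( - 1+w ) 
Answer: a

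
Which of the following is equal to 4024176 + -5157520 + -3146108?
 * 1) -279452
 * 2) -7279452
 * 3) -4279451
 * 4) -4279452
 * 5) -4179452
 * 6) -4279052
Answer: 4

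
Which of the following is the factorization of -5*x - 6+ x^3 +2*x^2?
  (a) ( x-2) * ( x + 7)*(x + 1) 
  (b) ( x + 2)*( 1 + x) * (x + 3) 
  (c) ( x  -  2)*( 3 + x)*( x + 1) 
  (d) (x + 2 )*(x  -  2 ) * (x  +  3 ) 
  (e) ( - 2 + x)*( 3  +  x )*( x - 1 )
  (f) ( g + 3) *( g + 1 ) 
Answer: c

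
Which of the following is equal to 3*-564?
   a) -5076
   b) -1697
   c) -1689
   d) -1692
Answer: d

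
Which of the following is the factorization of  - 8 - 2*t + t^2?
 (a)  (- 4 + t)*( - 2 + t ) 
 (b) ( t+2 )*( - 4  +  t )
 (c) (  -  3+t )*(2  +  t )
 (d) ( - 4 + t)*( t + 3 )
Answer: b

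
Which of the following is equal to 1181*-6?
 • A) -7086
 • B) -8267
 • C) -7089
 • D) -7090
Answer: A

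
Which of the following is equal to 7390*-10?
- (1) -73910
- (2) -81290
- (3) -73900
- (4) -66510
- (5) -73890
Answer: 3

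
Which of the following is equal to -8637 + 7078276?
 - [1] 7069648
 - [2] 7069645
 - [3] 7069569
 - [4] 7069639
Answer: 4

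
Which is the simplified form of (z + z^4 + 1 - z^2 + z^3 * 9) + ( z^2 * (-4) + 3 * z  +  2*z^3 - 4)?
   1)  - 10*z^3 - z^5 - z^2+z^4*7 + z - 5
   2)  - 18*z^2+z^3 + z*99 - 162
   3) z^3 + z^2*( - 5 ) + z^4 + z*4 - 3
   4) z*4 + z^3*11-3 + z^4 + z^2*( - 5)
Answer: 4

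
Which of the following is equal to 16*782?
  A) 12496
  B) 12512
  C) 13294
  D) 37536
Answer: B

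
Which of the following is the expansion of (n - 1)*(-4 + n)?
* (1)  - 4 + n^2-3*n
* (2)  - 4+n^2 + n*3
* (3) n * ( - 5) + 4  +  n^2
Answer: 3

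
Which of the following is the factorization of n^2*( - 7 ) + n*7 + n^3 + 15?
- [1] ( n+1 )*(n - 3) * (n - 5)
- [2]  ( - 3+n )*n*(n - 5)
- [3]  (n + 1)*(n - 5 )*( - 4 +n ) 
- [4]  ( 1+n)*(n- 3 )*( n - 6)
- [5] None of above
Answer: 1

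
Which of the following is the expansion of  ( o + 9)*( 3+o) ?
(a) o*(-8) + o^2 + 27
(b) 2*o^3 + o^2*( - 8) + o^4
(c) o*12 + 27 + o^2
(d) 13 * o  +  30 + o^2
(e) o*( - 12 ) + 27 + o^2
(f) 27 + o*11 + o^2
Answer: c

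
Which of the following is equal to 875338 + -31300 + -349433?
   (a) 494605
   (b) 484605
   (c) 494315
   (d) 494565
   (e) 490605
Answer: a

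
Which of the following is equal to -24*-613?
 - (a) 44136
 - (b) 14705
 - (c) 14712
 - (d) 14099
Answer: c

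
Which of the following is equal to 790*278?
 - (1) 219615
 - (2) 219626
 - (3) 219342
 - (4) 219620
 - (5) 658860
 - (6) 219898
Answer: 4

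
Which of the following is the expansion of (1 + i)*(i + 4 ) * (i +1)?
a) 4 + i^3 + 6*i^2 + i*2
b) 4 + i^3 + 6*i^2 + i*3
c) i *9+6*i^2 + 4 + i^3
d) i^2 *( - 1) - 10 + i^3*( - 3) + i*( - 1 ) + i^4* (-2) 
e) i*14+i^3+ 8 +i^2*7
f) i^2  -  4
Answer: c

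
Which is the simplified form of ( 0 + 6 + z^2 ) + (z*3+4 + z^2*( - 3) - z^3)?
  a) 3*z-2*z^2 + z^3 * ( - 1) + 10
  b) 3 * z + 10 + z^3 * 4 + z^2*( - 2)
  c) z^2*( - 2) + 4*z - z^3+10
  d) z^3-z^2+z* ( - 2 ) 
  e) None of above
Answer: a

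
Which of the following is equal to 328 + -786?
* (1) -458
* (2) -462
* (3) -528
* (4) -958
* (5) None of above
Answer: 1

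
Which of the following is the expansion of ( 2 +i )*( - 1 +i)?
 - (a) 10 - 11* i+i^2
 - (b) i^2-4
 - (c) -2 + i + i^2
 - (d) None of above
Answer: c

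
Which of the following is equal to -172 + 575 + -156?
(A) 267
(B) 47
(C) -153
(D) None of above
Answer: D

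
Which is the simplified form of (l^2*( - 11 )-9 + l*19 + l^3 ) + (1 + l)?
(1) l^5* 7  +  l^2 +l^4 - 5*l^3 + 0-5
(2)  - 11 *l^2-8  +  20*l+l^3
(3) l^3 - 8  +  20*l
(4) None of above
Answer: 2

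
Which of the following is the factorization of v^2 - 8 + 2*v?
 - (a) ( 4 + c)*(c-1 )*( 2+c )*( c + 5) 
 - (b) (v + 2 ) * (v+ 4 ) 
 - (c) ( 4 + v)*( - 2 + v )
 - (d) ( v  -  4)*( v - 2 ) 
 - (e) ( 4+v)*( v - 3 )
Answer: c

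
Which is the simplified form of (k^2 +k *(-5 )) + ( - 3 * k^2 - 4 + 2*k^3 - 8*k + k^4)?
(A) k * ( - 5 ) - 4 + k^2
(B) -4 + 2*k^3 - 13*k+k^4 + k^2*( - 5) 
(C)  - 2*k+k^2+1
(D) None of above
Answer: D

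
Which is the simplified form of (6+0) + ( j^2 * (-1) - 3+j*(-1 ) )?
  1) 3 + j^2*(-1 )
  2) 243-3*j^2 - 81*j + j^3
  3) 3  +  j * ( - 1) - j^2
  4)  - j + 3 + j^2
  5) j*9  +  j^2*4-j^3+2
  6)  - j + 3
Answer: 3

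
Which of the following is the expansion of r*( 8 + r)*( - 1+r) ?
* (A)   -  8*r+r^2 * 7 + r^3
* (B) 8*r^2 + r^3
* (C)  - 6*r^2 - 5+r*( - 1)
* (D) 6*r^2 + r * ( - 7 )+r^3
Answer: A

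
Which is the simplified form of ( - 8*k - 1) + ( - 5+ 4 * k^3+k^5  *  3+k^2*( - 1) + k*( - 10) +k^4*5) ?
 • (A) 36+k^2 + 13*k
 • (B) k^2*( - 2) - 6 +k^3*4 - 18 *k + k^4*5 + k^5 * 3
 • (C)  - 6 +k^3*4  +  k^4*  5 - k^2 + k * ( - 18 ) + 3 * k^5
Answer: C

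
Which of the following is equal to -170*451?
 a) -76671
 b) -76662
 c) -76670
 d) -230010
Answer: c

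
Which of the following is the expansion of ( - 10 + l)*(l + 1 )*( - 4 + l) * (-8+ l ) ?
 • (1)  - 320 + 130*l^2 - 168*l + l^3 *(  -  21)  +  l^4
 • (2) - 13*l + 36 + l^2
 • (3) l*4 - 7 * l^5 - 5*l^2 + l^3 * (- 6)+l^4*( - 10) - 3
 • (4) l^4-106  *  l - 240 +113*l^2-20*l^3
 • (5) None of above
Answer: 1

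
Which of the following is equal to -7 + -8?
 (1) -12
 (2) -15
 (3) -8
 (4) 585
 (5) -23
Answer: 2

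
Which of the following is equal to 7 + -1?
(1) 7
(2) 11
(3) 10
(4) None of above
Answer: 4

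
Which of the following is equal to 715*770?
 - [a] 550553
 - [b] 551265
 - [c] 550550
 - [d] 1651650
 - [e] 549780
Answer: c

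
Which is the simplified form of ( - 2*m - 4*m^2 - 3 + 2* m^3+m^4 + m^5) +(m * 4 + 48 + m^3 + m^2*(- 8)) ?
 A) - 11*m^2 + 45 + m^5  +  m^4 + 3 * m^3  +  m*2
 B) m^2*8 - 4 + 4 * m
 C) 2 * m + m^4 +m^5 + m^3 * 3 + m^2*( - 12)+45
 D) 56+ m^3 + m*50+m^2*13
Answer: C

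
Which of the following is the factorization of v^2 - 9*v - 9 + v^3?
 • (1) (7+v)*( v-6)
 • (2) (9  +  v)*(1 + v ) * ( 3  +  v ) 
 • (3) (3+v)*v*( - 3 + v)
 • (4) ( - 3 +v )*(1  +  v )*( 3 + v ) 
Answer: 4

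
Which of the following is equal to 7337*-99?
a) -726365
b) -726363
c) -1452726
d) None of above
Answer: b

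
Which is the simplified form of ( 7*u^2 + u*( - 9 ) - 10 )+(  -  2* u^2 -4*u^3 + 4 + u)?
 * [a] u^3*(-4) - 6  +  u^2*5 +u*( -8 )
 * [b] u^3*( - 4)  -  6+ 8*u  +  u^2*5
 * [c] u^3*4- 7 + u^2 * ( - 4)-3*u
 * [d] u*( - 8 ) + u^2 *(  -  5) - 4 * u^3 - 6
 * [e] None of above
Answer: a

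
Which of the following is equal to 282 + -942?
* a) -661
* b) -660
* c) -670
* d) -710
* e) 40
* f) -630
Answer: b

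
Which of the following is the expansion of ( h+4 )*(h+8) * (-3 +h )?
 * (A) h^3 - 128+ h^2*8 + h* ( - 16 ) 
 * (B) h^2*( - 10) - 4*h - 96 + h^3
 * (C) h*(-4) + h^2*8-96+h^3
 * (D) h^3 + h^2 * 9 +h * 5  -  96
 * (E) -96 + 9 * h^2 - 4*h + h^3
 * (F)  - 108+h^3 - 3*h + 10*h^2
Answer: E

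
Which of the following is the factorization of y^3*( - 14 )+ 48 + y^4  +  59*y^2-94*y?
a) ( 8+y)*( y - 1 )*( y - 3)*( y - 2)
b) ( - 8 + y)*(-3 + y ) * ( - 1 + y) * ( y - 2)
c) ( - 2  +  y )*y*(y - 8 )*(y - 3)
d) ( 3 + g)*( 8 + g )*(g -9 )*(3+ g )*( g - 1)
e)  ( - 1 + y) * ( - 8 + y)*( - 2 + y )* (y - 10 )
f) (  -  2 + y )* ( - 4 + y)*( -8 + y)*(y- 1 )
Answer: b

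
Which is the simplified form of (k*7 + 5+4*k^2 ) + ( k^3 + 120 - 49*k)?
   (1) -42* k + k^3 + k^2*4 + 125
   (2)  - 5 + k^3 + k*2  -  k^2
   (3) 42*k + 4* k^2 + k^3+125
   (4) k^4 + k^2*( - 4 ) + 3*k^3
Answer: 1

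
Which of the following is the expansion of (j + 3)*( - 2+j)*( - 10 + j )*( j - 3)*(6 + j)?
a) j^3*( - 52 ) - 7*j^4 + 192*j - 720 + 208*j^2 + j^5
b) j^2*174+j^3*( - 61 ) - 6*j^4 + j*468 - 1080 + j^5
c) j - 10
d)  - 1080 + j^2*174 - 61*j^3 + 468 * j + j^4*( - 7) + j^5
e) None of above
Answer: b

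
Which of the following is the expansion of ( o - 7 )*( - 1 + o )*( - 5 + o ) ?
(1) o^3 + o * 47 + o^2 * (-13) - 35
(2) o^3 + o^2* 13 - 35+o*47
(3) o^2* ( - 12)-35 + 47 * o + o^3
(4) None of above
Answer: 1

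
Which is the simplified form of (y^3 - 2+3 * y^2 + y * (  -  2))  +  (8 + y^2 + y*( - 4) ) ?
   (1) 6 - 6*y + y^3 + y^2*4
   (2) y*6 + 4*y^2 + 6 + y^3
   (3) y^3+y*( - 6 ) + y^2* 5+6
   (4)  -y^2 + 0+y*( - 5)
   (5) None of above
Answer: 1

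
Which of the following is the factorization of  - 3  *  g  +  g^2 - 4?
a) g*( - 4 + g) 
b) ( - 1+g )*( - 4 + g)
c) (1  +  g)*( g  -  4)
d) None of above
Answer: c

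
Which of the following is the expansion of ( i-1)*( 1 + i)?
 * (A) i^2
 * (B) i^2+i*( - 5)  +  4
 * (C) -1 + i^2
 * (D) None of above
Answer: C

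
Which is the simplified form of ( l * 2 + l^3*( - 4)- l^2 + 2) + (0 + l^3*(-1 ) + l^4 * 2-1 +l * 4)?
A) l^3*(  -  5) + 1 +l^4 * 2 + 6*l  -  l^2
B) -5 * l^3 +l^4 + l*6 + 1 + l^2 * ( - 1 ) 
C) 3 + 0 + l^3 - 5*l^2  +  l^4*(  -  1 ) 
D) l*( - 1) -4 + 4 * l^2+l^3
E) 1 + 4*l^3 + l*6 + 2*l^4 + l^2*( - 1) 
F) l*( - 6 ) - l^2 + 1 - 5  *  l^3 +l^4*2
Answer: A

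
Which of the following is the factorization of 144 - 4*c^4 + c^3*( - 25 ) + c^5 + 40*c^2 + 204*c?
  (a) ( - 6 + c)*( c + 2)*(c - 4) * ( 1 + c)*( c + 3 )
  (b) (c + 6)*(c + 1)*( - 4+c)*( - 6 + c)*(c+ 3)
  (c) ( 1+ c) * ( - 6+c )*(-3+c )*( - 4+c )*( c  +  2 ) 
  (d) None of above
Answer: a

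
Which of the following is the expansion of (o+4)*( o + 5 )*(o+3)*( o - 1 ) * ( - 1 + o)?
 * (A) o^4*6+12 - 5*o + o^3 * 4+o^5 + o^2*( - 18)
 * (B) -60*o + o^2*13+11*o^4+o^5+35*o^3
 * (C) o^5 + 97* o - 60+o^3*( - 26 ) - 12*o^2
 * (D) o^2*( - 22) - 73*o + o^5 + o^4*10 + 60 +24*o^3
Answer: D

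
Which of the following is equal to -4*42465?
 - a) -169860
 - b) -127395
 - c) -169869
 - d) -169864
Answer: a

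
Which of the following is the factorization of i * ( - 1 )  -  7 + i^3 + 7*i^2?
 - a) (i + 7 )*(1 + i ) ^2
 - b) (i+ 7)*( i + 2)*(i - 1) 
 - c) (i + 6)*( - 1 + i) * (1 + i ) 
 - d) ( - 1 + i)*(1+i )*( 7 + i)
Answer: d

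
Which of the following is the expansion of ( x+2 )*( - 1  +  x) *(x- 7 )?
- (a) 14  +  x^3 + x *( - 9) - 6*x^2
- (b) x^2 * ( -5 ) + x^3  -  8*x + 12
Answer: a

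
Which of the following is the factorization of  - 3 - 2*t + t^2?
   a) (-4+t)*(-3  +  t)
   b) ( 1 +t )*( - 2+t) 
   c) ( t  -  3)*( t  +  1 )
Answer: c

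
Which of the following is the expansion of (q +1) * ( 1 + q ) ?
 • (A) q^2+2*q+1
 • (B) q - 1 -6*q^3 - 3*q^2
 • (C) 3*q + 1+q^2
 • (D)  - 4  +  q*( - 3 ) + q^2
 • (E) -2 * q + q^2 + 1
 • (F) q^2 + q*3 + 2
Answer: A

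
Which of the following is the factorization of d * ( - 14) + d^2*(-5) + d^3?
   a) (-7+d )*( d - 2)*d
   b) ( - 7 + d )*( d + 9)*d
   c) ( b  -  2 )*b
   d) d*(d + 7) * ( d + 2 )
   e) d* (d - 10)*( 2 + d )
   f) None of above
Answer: f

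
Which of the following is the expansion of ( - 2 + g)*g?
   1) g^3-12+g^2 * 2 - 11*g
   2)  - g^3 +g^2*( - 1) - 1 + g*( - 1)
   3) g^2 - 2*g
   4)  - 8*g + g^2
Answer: 3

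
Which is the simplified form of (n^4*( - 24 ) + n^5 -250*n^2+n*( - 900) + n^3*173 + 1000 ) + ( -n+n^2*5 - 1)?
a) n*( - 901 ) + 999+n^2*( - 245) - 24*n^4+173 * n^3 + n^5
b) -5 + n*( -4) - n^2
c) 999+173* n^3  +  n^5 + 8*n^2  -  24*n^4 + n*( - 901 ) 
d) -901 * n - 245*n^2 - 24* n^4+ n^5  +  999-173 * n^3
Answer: a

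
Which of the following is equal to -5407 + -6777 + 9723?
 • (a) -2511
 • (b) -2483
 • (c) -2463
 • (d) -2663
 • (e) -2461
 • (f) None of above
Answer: e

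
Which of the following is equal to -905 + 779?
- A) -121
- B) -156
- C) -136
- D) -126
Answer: D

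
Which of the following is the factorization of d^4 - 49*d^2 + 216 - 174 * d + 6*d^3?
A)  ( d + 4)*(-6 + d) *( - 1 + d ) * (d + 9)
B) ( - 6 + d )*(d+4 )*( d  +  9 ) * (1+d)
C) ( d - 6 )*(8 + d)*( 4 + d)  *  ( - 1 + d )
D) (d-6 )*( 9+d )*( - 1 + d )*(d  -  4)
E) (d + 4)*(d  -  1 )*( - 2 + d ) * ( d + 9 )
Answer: A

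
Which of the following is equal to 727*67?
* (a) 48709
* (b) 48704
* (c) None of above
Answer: a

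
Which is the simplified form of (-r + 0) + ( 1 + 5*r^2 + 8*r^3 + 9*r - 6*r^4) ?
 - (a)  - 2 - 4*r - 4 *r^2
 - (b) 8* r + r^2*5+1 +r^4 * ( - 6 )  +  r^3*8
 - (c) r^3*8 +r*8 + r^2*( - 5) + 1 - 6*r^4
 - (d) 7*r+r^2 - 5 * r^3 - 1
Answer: b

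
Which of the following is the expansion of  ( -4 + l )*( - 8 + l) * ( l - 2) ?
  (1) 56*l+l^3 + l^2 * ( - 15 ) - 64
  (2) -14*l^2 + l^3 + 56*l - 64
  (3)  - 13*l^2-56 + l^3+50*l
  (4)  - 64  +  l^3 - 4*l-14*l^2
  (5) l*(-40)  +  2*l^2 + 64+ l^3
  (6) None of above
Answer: 2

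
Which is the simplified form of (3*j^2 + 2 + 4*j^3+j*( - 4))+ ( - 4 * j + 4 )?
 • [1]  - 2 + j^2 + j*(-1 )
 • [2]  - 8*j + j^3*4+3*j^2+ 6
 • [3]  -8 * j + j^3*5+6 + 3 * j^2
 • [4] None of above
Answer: 2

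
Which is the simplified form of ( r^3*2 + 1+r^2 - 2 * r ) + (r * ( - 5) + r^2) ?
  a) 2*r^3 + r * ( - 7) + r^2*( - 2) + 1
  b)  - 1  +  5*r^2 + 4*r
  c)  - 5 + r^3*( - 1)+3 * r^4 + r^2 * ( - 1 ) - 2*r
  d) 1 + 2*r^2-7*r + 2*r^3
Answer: d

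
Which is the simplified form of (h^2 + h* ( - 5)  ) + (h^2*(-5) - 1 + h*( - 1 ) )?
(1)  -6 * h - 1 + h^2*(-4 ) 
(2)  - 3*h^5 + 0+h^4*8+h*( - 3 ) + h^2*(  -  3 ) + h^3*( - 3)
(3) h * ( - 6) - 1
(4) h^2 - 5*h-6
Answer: 1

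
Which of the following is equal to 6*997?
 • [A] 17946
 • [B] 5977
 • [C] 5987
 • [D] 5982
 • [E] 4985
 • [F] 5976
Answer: D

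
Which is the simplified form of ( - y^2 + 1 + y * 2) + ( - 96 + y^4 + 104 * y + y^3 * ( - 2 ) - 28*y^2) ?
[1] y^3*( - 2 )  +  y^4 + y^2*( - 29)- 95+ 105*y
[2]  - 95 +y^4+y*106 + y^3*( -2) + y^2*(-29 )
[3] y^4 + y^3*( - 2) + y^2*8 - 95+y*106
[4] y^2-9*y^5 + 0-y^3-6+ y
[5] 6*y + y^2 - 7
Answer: 2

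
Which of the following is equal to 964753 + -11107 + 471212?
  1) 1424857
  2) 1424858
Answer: 2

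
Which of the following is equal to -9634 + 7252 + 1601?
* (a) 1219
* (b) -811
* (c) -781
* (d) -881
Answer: c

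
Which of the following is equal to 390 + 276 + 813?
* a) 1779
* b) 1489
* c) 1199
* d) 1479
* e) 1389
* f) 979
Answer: d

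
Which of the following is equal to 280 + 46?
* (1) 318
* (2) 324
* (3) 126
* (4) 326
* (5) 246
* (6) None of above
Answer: 4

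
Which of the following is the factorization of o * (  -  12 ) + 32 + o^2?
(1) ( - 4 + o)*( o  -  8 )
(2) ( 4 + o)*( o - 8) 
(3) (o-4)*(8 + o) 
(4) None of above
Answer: 1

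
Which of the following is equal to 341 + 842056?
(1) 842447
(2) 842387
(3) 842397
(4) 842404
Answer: 3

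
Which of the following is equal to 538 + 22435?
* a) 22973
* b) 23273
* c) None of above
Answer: a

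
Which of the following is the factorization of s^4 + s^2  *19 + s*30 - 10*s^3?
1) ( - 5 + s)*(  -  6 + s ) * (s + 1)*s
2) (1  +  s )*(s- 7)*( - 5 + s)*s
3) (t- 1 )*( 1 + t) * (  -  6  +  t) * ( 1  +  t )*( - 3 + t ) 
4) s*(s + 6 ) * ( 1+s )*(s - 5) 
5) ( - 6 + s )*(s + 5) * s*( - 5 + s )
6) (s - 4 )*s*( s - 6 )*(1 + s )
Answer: 1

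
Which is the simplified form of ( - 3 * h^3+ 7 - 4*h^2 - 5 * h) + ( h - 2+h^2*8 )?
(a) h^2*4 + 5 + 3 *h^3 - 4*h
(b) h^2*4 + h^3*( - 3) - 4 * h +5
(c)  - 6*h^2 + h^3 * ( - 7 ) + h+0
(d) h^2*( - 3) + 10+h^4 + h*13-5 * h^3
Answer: b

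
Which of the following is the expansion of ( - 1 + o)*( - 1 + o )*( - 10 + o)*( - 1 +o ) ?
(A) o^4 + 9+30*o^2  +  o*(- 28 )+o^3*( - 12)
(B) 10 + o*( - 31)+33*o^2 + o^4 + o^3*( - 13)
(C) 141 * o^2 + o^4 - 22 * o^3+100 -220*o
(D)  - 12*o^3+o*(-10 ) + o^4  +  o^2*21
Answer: B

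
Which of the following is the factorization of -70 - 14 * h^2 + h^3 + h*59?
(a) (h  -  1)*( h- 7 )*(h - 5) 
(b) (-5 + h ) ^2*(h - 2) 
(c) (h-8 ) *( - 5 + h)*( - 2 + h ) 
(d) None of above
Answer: d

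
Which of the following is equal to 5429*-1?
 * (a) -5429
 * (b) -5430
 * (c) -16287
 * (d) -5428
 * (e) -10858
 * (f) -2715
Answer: a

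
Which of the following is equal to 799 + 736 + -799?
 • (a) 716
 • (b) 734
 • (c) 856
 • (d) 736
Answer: d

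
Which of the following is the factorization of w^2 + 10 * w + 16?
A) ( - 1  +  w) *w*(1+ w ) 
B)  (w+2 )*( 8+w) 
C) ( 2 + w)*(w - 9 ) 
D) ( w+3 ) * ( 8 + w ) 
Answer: B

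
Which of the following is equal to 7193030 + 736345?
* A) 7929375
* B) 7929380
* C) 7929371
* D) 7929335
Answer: A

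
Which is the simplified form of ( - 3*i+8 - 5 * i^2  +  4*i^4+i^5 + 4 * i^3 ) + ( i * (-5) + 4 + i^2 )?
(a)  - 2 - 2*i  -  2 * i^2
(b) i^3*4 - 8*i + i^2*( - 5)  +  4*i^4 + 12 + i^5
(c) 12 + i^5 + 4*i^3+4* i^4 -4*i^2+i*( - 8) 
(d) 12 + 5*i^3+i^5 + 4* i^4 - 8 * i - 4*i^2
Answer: c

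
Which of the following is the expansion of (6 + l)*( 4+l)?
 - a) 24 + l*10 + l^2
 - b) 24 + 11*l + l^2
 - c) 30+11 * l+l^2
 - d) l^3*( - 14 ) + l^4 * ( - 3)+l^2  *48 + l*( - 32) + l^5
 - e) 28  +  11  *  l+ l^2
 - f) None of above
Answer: a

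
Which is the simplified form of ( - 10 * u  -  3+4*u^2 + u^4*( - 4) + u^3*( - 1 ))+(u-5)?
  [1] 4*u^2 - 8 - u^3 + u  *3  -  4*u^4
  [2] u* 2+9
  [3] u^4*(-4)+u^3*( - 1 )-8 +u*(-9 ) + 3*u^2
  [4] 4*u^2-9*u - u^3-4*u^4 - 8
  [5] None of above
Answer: 4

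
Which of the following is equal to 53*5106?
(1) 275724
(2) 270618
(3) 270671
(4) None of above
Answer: 2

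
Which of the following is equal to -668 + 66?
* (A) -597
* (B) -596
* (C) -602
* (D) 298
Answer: C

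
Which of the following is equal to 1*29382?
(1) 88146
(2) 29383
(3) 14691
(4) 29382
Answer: 4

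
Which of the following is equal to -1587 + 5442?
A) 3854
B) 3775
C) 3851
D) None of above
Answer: D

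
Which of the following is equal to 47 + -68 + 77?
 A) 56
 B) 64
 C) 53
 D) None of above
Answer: A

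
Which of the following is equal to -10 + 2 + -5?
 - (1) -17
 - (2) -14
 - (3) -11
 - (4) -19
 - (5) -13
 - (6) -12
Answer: 5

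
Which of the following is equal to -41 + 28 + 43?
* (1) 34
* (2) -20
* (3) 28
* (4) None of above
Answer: 4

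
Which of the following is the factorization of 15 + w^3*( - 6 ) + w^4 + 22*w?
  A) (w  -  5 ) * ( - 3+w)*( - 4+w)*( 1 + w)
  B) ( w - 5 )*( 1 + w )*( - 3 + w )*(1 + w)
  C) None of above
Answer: B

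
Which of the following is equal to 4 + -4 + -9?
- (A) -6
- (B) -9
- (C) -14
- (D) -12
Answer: B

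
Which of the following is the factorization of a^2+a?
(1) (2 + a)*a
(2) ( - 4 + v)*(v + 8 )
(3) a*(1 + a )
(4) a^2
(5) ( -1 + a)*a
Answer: 3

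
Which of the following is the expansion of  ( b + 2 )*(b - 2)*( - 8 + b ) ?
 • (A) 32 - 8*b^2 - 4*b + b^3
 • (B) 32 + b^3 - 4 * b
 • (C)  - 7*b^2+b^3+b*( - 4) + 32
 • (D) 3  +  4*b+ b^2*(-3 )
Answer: A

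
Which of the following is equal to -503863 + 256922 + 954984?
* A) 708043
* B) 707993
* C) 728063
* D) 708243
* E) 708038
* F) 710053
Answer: A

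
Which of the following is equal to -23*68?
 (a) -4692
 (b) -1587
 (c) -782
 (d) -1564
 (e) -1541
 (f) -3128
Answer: d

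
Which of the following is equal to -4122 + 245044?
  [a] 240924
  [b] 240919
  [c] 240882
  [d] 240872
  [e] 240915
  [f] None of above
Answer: f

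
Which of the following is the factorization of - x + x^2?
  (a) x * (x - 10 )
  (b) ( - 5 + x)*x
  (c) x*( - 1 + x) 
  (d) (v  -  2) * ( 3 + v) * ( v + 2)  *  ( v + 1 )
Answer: c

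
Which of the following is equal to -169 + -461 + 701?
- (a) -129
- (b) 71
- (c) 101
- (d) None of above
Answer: b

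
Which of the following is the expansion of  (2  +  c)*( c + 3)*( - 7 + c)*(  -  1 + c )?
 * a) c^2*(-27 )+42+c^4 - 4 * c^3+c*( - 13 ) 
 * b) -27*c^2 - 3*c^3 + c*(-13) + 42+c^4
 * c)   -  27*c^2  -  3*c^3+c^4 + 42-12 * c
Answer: b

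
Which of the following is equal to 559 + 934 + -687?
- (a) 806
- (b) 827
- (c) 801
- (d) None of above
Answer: a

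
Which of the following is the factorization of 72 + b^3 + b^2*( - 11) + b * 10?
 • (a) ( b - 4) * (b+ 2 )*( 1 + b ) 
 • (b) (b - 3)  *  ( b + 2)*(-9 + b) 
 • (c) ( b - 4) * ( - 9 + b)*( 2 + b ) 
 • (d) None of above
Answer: c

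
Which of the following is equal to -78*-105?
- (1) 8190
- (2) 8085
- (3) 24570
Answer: 1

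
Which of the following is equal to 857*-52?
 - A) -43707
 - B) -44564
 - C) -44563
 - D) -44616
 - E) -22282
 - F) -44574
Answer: B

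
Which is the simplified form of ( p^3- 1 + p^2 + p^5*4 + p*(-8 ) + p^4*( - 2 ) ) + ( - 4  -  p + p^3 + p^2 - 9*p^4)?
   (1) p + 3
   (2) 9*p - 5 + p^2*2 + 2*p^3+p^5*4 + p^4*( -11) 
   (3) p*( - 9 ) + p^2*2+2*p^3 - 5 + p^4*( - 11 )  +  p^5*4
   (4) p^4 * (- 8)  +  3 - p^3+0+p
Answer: 3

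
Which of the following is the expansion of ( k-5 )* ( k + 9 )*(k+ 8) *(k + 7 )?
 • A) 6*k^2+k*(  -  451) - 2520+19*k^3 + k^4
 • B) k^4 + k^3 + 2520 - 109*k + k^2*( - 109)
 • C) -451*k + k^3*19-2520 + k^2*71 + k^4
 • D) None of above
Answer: C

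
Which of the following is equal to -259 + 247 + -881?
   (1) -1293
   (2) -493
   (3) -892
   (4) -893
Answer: 4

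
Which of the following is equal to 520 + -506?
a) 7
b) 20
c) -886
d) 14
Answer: d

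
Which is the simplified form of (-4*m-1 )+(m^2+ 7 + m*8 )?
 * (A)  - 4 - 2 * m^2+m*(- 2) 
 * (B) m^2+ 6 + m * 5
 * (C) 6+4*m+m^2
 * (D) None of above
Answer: C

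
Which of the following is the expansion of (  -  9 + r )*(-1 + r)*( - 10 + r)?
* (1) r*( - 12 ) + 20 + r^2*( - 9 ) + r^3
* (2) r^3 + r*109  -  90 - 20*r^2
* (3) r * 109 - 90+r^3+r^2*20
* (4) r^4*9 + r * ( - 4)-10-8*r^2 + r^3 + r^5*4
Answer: 2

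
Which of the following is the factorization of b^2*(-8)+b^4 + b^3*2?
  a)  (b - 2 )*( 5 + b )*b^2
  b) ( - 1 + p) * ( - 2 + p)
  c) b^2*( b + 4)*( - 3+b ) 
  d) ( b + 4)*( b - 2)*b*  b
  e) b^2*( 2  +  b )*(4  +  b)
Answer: d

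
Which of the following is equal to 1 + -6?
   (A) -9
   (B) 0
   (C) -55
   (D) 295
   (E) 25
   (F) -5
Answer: F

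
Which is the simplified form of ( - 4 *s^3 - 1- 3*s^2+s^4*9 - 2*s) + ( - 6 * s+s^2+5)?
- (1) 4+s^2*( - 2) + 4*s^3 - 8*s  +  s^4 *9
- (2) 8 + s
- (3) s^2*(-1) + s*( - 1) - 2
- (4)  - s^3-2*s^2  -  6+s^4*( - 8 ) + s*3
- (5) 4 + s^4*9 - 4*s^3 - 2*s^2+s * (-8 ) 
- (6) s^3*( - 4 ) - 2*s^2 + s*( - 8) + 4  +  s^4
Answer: 5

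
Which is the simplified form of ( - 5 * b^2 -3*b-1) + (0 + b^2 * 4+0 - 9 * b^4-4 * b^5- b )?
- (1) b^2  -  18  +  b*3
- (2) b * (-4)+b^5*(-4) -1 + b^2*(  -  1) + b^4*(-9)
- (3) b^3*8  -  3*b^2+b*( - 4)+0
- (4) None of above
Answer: 2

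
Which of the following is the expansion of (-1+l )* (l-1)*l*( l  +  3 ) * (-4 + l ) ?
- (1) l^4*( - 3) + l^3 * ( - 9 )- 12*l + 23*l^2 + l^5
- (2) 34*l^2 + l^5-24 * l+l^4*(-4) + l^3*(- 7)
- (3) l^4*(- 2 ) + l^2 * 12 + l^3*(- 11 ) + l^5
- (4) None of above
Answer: 1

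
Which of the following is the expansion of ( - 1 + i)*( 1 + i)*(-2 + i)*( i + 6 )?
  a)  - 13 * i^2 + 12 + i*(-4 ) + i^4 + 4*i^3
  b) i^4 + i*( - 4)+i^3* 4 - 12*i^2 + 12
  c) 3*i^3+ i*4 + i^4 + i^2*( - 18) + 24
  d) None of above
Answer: a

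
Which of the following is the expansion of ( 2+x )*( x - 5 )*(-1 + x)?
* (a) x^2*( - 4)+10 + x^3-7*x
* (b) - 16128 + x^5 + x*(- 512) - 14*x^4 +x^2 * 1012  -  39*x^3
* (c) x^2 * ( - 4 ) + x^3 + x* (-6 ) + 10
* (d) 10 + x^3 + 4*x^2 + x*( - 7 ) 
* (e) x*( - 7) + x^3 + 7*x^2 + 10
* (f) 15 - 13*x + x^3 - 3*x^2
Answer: a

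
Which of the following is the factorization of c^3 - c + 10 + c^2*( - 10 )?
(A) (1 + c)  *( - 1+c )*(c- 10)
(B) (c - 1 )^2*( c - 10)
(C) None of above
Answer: A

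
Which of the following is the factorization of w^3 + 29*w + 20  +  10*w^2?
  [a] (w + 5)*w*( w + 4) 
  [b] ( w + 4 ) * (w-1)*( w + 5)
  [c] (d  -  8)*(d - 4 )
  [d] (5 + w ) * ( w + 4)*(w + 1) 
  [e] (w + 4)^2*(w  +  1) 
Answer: d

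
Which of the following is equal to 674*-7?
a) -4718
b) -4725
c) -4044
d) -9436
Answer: a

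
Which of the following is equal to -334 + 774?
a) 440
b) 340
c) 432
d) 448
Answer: a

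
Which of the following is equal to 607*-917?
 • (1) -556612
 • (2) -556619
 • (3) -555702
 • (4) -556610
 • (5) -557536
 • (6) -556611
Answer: 2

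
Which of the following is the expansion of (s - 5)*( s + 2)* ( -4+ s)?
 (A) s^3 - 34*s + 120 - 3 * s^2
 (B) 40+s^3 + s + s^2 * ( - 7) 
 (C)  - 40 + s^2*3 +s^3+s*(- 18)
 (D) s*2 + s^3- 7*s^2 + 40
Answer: D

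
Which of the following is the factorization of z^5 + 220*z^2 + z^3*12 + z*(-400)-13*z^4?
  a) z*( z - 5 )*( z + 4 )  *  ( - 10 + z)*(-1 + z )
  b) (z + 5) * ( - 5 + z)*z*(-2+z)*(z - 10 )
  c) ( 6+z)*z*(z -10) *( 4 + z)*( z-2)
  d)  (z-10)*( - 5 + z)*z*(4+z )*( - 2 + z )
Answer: d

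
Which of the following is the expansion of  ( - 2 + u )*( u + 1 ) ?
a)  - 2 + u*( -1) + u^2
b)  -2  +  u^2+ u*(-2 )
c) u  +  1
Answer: a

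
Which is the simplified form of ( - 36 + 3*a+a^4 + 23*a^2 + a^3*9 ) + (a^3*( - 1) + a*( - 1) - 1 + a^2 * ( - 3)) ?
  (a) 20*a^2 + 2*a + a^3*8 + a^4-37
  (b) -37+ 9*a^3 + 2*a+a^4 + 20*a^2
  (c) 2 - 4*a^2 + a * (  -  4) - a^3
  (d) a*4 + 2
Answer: a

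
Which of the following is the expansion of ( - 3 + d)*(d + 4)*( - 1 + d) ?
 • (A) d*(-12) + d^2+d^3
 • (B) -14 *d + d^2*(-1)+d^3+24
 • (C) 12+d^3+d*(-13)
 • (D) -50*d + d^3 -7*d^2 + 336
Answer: C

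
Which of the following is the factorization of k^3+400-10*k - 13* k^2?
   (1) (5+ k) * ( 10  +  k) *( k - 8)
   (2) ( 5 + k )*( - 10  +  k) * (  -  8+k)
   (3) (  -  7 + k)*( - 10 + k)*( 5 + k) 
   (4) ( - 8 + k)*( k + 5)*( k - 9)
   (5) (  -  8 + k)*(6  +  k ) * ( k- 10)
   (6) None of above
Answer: 2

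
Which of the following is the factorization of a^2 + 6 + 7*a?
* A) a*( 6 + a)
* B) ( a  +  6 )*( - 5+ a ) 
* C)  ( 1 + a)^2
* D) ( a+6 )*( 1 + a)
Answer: D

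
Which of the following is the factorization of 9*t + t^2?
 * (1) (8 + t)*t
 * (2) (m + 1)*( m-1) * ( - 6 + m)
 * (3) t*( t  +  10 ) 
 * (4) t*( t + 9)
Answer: 4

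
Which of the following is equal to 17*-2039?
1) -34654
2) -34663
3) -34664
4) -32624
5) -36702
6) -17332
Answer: 2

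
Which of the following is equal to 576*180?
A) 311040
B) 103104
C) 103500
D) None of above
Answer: D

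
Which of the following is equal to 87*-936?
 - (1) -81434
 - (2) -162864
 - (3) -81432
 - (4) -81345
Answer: 3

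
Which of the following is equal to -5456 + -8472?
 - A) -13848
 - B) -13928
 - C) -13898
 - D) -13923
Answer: B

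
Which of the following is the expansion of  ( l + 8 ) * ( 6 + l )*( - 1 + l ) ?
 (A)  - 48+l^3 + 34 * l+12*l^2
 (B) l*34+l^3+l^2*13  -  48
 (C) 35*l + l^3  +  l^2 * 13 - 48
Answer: B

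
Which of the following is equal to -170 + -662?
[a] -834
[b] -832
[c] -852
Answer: b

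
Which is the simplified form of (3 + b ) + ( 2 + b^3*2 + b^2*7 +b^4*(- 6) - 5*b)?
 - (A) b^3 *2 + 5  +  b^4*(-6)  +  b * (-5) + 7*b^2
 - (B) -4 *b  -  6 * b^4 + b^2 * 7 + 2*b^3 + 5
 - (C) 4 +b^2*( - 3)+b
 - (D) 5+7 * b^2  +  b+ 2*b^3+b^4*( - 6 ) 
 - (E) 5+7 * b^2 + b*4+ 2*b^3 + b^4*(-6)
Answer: B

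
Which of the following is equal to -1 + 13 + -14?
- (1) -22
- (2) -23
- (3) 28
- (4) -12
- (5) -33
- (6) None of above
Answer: 6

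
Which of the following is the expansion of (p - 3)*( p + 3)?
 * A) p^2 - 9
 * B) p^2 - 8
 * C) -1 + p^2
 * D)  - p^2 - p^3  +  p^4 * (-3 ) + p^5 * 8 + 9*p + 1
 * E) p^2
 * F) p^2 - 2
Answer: A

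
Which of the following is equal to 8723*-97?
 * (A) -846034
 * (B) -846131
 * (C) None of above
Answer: B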